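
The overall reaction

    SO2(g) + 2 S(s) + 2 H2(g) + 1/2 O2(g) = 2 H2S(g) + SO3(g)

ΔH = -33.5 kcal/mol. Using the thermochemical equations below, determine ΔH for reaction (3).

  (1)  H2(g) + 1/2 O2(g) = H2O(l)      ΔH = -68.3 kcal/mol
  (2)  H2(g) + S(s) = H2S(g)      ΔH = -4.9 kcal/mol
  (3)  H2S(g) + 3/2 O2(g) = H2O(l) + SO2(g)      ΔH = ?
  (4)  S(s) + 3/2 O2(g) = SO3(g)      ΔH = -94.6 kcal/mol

(1) as written: -68.3 kcal/mol
(2) as written: -4.9 kcal/mol
(3) reversed (reverse to put SO2(g) on the reactant side): contributes −x
(4) as written (SO3(g) already on the product side): -94.6 kcal/mol
-33.5 = (-68.3) + (-4.9) + (-94.6) − x
x = (-33.5 − (-167.8)) / (-1) = -134.3 kcal/mol

ΔH = -134.3 kcal/mol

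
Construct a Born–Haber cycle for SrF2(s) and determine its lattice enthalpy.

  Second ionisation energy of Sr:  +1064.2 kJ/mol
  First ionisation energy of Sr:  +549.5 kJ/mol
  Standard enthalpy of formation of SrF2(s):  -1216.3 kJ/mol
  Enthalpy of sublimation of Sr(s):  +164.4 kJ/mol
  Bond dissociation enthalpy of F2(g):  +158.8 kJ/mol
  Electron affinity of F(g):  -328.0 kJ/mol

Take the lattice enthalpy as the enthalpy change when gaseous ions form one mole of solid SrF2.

U = -2497.2 kJ/mol

ΔHf° = 1·ΔHsub + 1·(ΣIE) + 1·D(F2) + 2·EA + U
-1216.3 = 1·(+164.4) + 1·(+1613.7) + 1·(+158.8) + 2·(-328.0) + U
U = -1216.3 − (+1280.9) = -2497.2 kJ/mol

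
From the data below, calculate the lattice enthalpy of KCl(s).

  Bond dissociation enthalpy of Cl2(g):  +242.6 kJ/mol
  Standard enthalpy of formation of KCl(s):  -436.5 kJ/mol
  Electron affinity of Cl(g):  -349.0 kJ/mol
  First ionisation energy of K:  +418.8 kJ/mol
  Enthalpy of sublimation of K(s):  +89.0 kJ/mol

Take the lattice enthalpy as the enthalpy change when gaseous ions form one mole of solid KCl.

U = -716.6 kJ/mol

ΔHf° = 1·ΔHsub + 1·(ΣIE) + 1/2·D(Cl2) + 1·EA + U
-436.5 = 1·(+89.0) + 1·(+418.8) + 1/2·(+242.6) + 1·(-349.0) + U
U = -436.5 − (+280.1) = -716.6 kJ/mol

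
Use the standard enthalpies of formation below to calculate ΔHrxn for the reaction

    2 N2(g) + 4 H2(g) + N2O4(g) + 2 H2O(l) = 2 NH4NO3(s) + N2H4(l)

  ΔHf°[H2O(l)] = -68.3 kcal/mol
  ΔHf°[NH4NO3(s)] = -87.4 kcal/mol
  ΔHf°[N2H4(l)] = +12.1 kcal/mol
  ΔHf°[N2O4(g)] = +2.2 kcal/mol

ΔHrxn = -28.3 kcal/mol

Products: 2·(-87.4) + 1·(+12.1) = -162.7
Reactants: 2·(+0.0) + 4·(+0.0) + 1·(+2.2) + 2·(-68.3) = -134.4
ΔHrxn = (-162.7) − (-134.4) = -28.3 kcal/mol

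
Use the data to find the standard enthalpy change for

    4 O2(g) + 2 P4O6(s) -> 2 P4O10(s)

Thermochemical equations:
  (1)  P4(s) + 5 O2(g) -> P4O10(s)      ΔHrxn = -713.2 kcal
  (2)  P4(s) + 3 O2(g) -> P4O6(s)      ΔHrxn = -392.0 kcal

ΔHrxn = -642.4 kcal

(1) × 2 (scale by 2 for the 2 P4O10(s)): (2)·(-713.2) = -1426.4 kcal
(2) reversed and × 2 (P4O6(s) must end up as a reactant; scale by 2 for the 2 P4O6(s)): (-2)·(-392.0) = +784.0 kcal
ΔHrxn = (2)·(-713.2) + (-2)·(-392.0) = -642.4 kcal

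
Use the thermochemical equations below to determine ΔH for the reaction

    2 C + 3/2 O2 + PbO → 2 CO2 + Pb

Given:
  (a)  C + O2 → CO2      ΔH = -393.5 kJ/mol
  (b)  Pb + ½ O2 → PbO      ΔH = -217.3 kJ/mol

(a) × 2 (×2 to match 2 CO2 in the target): (2)·(-393.5) = -787.0 kJ/mol
(b) reversed (PbO must end up as a reactant): +217.3 kJ/mol
ΔH = (2)·(-393.5) + (-1)·(-217.3) = -569.7 kJ/mol

ΔH = -569.7 kJ/mol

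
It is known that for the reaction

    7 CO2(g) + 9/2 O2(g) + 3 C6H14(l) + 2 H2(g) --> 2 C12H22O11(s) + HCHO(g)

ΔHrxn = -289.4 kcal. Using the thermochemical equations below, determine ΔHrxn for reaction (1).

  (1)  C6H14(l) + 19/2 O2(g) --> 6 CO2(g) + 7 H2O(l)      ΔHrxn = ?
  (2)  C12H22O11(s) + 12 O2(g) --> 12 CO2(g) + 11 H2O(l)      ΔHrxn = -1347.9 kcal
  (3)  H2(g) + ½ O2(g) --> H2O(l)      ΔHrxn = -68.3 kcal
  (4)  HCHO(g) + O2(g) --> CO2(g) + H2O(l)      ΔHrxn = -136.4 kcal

ΔHrxn = -995.0 kcal

(1) × 3: contributes 3·x
(2) reversed and × 2: (-2)·(-1347.9) = +2695.8 kcal
(3) × 2: (2)·(-68.3) = -136.6 kcal
(4) reversed: +136.4 kcal
-289.4 = (+2695.8) + (-136.6) + (+136.4) + 3·x
x = (-289.4 − (+2695.6)) / (3) = -995.0 kcal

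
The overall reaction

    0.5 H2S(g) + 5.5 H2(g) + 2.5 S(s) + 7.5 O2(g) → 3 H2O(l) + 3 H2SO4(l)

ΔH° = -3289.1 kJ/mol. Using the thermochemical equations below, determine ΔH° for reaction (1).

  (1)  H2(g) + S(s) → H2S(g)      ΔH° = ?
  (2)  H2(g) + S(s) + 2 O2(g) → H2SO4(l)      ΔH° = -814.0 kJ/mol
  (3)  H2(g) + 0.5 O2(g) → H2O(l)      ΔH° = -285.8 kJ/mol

(1) reversed and × 1/2 (H2S(g) must end up as a reactant; scale by 1/2 for the 1/2 H2S(g)): contributes −1/2·x
(2) × 3 (scale by 3 for the 3 H2SO4(l)): (3)·(-814.0) = -2442.0 kJ/mol
(3) × 3 (×3 to match 3 H2O(l) in the target): (3)·(-285.8) = -857.4 kJ/mol
-3289.1 = (-2442.0) + (-857.4) − 1/2·x
x = (-3289.1 − (-3299.4)) / (-1/2) = -20.6 kJ/mol

ΔH° = -20.6 kJ/mol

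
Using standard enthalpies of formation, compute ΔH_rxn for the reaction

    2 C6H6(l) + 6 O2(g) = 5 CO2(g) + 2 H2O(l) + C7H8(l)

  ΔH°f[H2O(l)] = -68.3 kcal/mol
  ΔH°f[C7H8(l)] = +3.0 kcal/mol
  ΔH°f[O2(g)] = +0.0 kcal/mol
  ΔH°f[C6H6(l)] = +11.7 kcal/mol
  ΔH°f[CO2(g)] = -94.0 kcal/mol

Products: 5·(-94.0) + 2·(-68.3) + 1·(+3.0) = -603.6
Reactants: 2·(+11.7) + 6·(+0.0) = +23.4
ΔH_rxn = (-603.6) − (+23.4) = -627.0 kcal/mol

ΔH_rxn = -627.0 kcal/mol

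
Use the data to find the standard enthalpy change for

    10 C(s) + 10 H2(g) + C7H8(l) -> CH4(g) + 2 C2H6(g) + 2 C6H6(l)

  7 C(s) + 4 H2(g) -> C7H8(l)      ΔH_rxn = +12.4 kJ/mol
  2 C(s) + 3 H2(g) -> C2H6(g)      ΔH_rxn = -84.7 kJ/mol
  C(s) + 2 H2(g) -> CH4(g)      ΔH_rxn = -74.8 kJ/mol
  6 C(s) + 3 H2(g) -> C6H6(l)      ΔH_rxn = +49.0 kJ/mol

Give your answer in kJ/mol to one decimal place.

equation 1 reversed (C7H8(l) must end up as a reactant): -12.4 kJ/mol
equation 2 × 2 (×2 to match 2 C2H6(g) in the target): (2)·(-84.7) = -169.4 kJ/mol
equation 3 as written (CH4(g) already on the product side): -74.8 kJ/mol
equation 4 × 2 (scale by 2 for the 2 C6H6(l)): (2)·(+49.0) = +98.0 kJ/mol
Summing the manipulated equations, ΔH_rxn = (-12.4) + (-169.4) + (-74.8) + (+98.0) = -158.6 kJ/mol

ΔH_rxn = -158.6 kJ/mol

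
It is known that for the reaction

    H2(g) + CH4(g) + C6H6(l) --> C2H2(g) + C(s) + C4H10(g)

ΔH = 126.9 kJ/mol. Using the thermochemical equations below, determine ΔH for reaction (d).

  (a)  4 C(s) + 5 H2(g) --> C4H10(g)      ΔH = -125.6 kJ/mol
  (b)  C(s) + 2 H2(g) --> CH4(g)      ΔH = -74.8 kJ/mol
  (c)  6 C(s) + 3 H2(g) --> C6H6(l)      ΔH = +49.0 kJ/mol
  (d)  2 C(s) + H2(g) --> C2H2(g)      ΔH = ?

(a) as written (C4H10(g) already on the product side): -125.6 kJ/mol
(b) reversed (CH4(g) must end up as a reactant): +74.8 kJ/mol
(c) reversed (reverse to put C6H6(l) on the reactant side): -49.0 kJ/mol
(d) as written (C2H2(g) already on the product side): contributes x
+126.9 = (-125.6) + (+74.8) + (-49.0) + x
x = (+126.9 − (-99.8)) / (1) = 226.7 kJ/mol

ΔH = 226.7 kJ/mol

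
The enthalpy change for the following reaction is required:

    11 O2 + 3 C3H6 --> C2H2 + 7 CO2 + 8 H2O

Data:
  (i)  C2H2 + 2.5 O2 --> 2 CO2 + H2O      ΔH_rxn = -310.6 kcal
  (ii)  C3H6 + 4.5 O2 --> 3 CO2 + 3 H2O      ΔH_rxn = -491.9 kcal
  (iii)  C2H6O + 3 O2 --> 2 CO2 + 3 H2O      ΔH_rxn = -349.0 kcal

ΔH_rxn = -1165.1 kcal

(i) reversed: +310.6 kcal
(ii) × 3: (3)·(-491.9) = -1475.7 kcal
(iii): not needed.
ΔH_rxn = (+310.6) + (-1475.7) = -1165.1 kcal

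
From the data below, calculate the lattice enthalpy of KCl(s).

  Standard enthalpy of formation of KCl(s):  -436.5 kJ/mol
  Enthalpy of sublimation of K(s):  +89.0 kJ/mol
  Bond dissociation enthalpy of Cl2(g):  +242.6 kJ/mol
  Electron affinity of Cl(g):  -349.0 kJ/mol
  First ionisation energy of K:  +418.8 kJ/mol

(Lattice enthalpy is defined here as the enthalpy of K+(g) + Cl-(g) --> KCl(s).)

ΔHf° = 1·ΔHsub + 1·(ΣIE) + 1/2·D(Cl2) + 1·EA + U
-436.5 = 1·(+89.0) + 1·(+418.8) + 1/2·(+242.6) + 1·(-349.0) + U
U = -436.5 − (+280.1) = -716.6 kJ/mol

U = -716.6 kJ/mol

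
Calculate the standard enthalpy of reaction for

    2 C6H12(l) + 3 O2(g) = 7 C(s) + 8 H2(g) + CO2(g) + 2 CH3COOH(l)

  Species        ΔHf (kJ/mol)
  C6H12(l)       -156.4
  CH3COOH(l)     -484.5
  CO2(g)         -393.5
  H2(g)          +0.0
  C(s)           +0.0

ΔH°rxn = Σ nΔHf°(products) − Σ nΔHf°(reactants).
Products: 7·(+0.0) + 8·(+0.0) + 1·(-393.5) + 2·(-484.5) = -1362.5
Reactants: 2·(-156.4) + 3·(+0.0) = -312.8
ΔHrxn = (-1362.5) − (-312.8) = -1049.7 kJ/mol

ΔHrxn = -1049.7 kJ/mol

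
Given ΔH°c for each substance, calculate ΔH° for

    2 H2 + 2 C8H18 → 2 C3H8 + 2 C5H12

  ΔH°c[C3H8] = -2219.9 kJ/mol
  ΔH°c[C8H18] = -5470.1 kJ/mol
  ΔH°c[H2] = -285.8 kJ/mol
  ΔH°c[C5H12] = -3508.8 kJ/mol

ΔH° = -54.4 kJ/mol

With combustion enthalpies, reactants minus products:
= [2·(-285.8) + 2·(-5470.1)] − [2·(-2219.9) + 2·(-3508.8)]
= -54.4 kJ/mol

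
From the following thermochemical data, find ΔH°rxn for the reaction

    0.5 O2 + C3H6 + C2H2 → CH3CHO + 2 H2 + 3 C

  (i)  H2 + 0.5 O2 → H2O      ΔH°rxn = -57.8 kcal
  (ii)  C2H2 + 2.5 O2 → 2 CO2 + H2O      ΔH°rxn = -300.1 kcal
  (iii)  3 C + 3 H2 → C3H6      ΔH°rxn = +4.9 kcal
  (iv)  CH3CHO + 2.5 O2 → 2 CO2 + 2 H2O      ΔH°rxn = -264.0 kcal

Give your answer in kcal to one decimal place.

ΔH°rxn = -98.8 kcal

(i) as written: -57.8 kcal
(ii) as written: -300.1 kcal
(iii) reversed: -4.9 kcal
(iv) reversed: +264.0 kcal
Combining the equations, ΔH°rxn = (-57.8) + (-300.1) + (-4.9) + (+264.0) = -98.8 kcal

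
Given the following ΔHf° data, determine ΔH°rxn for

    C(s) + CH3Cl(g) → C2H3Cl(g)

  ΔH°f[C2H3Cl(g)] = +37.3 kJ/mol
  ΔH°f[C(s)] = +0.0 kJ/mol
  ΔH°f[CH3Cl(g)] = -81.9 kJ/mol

ΔH°rxn = Σ nΔHf°(products) − Σ nΔHf°(reactants).
Products: 1·(+37.3) = +37.3
Reactants: 1·(+0.0) + 1·(-81.9) = -81.9
ΔH°rxn = (+37.3) − (-81.9) = 119.2 kJ/mol

ΔH°rxn = 119.2 kJ/mol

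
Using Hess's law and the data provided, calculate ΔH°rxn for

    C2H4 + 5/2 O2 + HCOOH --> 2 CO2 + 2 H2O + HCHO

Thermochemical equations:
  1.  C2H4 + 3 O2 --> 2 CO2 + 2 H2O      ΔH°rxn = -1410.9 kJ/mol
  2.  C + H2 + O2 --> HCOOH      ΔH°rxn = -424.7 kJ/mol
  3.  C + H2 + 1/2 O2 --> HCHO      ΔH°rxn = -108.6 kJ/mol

ΔH°rxn = -1094.8 kJ/mol

eq. 1 as written: -1410.9 kJ/mol
eq. 2 reversed: +424.7 kJ/mol
eq. 3 as written: -108.6 kJ/mol
ΔH°rxn = (-1410.9) + (+424.7) + (-108.6) = -1094.8 kJ/mol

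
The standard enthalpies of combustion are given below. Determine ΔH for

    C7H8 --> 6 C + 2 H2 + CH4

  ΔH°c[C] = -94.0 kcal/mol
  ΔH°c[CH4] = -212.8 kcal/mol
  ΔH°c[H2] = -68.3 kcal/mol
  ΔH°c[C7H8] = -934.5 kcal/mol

Using ΔH = Σ nΔHc°(reactants) − Σ nΔHc°(products):
= [1·(-934.5)] − [6·(-94.0) + 2·(-68.3) + 1·(-212.8)]
= -21.1 kcal/mol

ΔH = -21.1 kcal/mol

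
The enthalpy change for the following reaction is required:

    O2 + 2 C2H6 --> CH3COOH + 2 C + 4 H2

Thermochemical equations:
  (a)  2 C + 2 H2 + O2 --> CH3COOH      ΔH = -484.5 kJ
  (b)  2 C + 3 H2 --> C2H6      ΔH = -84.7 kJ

(a) as written: -484.5 kJ
(b) reversed and × 2: (-2)·(-84.7) = +169.4 kJ
By Hess's law, ΔH = (1)·(-484.5) + (-2)·(-84.7) = -315.1 kJ

ΔH = -315.1 kJ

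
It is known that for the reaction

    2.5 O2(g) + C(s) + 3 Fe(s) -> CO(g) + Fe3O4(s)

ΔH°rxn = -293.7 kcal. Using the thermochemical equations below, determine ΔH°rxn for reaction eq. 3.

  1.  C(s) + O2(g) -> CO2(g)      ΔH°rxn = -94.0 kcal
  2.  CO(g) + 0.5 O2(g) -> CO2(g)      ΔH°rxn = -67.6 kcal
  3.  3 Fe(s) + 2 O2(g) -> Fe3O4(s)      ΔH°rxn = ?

eq. 1 as written: -94.0 kcal
eq. 2 reversed: +67.6 kcal
eq. 3 as written: contributes x
-293.7 = (-94.0) + (+67.6) + x
x = (-293.7 − (-26.4)) / (1) = -267.3 kcal

ΔH°rxn = -267.3 kcal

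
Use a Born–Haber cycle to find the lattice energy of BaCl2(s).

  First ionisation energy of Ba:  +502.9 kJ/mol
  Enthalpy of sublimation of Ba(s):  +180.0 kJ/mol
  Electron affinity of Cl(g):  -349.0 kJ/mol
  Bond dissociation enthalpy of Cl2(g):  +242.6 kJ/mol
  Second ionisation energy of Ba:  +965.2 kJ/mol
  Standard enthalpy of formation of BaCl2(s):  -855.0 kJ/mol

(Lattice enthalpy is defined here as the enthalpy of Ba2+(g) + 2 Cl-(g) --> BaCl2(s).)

ΔHf° = 1·ΔHsub + 1·(ΣIE) + 1·D(Cl2) + 2·EA + U
-855.0 = 1·(+180.0) + 1·(+1468.1) + 1·(+242.6) + 2·(-349.0) + U
U = -855.0 − (+1192.7) = -2047.7 kJ/mol

U = -2047.7 kJ/mol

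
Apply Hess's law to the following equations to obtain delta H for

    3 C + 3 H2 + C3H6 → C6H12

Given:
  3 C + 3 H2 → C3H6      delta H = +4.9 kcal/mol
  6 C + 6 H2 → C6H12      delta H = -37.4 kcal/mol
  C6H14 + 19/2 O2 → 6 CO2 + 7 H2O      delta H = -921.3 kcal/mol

equation 1 reversed: -4.9 kcal/mol
equation 2 as written: -37.4 kcal/mol
equation 3: not needed.
Since enthalpy is a state function, delta H = (-1)·(+4.9) + (1)·(-37.4) = -42.3 kcal/mol

delta H = -42.3 kcal/mol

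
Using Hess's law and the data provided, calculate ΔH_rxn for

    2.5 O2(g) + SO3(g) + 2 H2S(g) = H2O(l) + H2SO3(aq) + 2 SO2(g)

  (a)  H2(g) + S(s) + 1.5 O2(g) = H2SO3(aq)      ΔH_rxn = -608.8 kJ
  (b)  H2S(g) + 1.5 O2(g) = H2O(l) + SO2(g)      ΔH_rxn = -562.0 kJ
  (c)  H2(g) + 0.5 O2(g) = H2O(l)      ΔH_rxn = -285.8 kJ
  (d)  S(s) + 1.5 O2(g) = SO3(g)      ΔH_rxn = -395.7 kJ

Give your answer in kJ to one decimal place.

(a) as written: -608.8 kJ
(b) × 2: (2)·(-562.0) = -1124.0 kJ
(c) reversed: +285.8 kJ
(d) reversed: +395.7 kJ
Combining the equations, ΔH_rxn = (1)·(-608.8) + (2)·(-562.0) + (-1)·(-285.8) + (-1)·(-395.7) = -1051.3 kJ

ΔH_rxn = -1051.3 kJ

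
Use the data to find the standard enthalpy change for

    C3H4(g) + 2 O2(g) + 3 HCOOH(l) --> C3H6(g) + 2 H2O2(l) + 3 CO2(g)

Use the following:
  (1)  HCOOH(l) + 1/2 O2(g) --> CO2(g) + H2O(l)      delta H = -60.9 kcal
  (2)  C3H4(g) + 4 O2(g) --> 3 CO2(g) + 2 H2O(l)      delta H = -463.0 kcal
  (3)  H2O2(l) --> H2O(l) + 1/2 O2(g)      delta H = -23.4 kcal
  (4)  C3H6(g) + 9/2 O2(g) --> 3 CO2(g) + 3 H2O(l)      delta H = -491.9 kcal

(1) × 3: (3)·(-60.9) = -182.7 kcal
(2) as written: -463.0 kcal
(3) reversed and × 2: (-2)·(-23.4) = +46.8 kcal
(4) reversed: +491.9 kcal
Combining the equations, delta H = (-182.7) + (-463.0) + (+46.8) + (+491.9) = -107.0 kcal

delta H = -107.0 kcal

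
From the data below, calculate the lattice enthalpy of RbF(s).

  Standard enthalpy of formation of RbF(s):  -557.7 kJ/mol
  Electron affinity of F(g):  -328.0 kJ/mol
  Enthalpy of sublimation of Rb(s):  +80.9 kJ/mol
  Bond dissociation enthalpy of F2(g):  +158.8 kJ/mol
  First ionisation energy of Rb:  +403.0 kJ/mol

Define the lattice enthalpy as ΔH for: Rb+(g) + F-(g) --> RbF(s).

U = -793.0 kJ/mol

ΔHf° = 1·ΔHsub + 1·(ΣIE) + 1/2·D(F2) + 1·EA + U
-557.7 = 1·(+80.9) + 1·(+403.0) + 1/2·(+158.8) + 1·(-328.0) + U
U = -557.7 − (+235.3) = -793.0 kJ/mol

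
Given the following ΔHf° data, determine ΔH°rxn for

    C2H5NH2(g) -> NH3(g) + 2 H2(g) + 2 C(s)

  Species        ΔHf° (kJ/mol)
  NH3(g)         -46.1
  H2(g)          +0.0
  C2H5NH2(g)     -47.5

Products: 1·(-46.1) + 2·(+0.0) + 2·(+0.0) = -46.1
Reactants: 1·(-47.5) = -47.5
ΔH°rxn = (-46.1) − (-47.5) = 1.4 kJ/mol

ΔH°rxn = 1.4 kJ/mol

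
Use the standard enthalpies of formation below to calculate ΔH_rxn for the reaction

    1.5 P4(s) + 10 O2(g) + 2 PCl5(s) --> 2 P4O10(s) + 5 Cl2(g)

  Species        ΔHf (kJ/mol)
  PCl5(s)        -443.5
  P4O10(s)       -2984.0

ΔH°rxn = Σ nΔHf°(products) − Σ nΔHf°(reactants).
Products: 2·(-2984.0) + 5·(+0.0) = -5968.0
Reactants: 3/2·(+0.0) + 10·(+0.0) + 2·(-443.5) = -887.0
ΔH_rxn = (-5968.0) − (-887.0) = -5081.0 kJ/mol

ΔH_rxn = -5081.0 kJ/mol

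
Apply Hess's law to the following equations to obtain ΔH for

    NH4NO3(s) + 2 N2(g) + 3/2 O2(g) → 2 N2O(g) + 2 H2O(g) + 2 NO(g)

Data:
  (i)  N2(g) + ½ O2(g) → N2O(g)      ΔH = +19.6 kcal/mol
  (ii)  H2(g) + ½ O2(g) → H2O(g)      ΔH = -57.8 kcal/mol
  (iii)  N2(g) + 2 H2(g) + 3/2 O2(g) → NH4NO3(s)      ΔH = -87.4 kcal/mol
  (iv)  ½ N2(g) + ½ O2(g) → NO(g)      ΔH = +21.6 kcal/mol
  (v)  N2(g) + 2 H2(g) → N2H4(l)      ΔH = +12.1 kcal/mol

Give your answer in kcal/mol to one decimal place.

ΔH = 54.2 kcal/mol

(i) × 2 (×2 to match 2 N2O(g) in the target): (2)·(+19.6) = +39.2 kcal/mol
(ii) × 2 (scale by 2 for the 2 H2O(g)): (2)·(-57.8) = -115.6 kcal/mol
(iii) reversed (reverse to put NH4NO3(s) on the reactant side): +87.4 kcal/mol
(iv) × 2 (scale by 2 for the 2 NO(g)): (2)·(+21.6) = +43.2 kcal/mol
(v): not needed (N2H4(l) appears nowhere else).
Summing the manipulated equations, ΔH = (2)·(+19.6) + (2)·(-57.8) + (-1)·(-87.4) + (2)·(+21.6) = 54.2 kcal/mol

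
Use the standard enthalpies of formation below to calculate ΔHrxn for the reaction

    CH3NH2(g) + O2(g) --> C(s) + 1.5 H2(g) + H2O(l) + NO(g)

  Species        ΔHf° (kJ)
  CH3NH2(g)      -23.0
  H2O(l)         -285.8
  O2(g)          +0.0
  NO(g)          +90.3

ΔHrxn = -172.5 kJ

ΔH°rxn = Σ nΔHf°(products) − Σ nΔHf°(reactants).
Products: 1·(+0.0) + 3/2·(+0.0) + 1·(-285.8) + 1·(+90.3) = -195.5
Reactants: 1·(-23.0) + 1·(+0.0) = -23.0
ΔHrxn = (-195.5) − (-23.0) = -172.5 kJ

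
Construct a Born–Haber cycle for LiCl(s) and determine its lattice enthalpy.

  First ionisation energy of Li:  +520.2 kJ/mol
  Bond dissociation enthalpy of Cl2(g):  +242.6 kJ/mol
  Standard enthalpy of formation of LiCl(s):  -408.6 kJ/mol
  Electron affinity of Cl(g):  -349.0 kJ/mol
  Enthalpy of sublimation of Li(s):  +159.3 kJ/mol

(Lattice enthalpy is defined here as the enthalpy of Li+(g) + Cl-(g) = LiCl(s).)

ΔHf° = 1·ΔHsub + 1·(ΣIE) + 1/2·D(Cl2) + 1·EA + U
-408.6 = 1·(+159.3) + 1·(+520.2) + 1/2·(+242.6) + 1·(-349.0) + U
U = -408.6 − (+451.8) = -860.4 kJ/mol

U = -860.4 kJ/mol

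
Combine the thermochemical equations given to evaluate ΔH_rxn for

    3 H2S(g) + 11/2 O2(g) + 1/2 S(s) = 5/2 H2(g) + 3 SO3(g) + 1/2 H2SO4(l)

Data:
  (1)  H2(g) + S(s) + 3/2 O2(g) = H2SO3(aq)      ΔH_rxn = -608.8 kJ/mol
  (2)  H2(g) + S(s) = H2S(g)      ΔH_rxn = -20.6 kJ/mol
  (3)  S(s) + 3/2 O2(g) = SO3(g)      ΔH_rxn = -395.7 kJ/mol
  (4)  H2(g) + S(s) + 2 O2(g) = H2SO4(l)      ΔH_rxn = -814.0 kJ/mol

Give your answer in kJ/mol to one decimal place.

(1): not needed.
(2) reversed and × 3: (-3)·(-20.6) = +61.8 kJ/mol
(3) × 3: (3)·(-395.7) = -1187.1 kJ/mol
(4) × 1/2: (1/2)·(-814.0) = -407.0 kJ/mol
ΔH_rxn = (-3)·(-20.6) + (3)·(-395.7) + (1/2)·(-814.0) = -1532.3 kJ/mol

ΔH_rxn = -1532.3 kJ/mol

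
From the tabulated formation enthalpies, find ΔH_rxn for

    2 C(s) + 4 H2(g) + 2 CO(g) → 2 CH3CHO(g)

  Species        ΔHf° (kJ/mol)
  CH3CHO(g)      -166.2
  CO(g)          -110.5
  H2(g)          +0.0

ΔH_rxn = -111.4 kJ/mol

Products: 2·(-166.2) = -332.4
Reactants: 2·(+0.0) + 4·(+0.0) + 2·(-110.5) = -221.0
ΔH_rxn = (-332.4) − (-221.0) = -111.4 kJ/mol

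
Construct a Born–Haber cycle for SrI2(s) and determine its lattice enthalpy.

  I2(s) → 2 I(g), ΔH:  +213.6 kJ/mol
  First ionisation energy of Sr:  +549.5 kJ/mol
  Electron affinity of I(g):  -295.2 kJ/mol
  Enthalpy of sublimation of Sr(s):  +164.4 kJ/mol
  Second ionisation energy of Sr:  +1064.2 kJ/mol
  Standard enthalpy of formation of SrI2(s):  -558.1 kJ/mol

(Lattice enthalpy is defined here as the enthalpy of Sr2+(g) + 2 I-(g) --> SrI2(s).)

ΔHf° = 1·ΔHsub + 1·(ΣIE) + 1·D(I2) + 2·EA + U
-558.1 = 1·(+164.4) + 1·(+1613.7) + 1·(+213.6) + 2·(-295.2) + U
U = -558.1 − (+1401.3) = -1959.4 kJ/mol

U = -1959.4 kJ/mol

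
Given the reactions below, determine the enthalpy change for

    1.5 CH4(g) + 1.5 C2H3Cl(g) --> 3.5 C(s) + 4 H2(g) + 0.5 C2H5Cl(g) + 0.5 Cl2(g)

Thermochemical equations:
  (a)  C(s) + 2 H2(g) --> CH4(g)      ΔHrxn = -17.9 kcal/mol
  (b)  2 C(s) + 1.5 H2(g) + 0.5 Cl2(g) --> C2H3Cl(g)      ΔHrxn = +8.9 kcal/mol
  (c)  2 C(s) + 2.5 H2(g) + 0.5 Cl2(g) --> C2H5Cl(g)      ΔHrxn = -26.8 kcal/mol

(a) reversed and × 3/2 (CH4(g) must end up as a reactant; ×3/2 to match 3/2 CH4(g) in the target): (-3/2)·(-17.9) = +26.85 kcal/mol
(b) reversed and × 3/2 (reverse to put C2H3Cl(g) on the reactant side; ×3/2 to match 3/2 C2H3Cl(g) in the target): (-3/2)·(+8.9) = -13.35 kcal/mol
(c) × 1/2 (×1/2 to match 1/2 C2H5Cl(g) in the target): (1/2)·(-26.8) = -13.4 kcal/mol
Combining the equations, ΔHrxn = (-3/2)·(-17.9) + (-3/2)·(+8.9) + (1/2)·(-26.8) = 0.1 kcal/mol

ΔHrxn = 0.1 kcal/mol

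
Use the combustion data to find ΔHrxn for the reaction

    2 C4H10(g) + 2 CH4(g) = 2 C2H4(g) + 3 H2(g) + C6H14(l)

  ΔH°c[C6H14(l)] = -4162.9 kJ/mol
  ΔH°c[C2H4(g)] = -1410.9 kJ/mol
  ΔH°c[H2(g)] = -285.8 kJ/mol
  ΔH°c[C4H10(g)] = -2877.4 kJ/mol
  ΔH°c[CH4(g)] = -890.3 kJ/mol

ΔHrxn = 306.7 kJ/mol

Using ΔH = Σ nΔHc°(reactants) − Σ nΔHc°(products):
= [2·(-2877.4) + 2·(-890.3)] − [2·(-1410.9) + 3·(-285.8) + 1·(-4162.9)]
= 306.7 kJ/mol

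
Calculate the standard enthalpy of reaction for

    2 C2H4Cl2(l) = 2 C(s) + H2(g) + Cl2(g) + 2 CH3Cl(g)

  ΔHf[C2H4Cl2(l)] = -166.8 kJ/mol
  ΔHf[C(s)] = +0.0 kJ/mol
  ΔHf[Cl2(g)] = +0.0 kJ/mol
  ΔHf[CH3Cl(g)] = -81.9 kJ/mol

ΔH°rxn = 169.8 kJ/mol

Products: 2·(+0.0) + 1·(+0.0) + 1·(+0.0) + 2·(-81.9) = -163.8
Reactants: 2·(-166.8) = -333.6
ΔH°rxn = (-163.8) − (-333.6) = 169.8 kJ/mol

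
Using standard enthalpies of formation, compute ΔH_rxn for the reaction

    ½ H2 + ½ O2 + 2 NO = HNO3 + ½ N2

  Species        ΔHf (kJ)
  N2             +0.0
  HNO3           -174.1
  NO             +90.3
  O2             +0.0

ΔH°rxn = Σ nΔHf°(products) − Σ nΔHf°(reactants).
Products: 1·(-174.1) + 1/2·(+0.0) = -174.1
Reactants: 1/2·(+0.0) + 1/2·(+0.0) + 2·(+90.3) = +180.6
ΔH_rxn = (-174.1) − (+180.6) = -354.7 kJ

ΔH_rxn = -354.7 kJ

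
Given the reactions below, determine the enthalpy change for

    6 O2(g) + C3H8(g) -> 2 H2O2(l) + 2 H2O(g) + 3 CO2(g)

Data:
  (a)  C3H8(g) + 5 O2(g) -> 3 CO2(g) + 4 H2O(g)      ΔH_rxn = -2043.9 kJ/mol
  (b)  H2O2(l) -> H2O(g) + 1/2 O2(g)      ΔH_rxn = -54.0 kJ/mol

(a) as written: -2043.9 kJ/mol
(b) reversed and × 2: (-2)·(-54.0) = +108.0 kJ/mol
ΔH_rxn = (1)·(-2043.9) + (-2)·(-54.0) = -1935.9 kJ/mol

ΔH_rxn = -1935.9 kJ/mol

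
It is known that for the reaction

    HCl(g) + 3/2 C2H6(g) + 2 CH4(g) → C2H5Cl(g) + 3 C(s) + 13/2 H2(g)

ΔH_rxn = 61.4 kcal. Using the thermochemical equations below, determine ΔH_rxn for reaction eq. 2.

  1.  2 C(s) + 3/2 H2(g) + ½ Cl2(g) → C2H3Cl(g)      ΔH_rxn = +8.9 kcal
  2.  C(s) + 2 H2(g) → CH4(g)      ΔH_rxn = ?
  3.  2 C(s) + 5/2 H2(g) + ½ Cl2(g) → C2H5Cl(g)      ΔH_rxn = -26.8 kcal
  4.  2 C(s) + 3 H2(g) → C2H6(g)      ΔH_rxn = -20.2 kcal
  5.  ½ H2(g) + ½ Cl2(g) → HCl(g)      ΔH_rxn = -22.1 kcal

ΔH_rxn = -17.9 kcal

eq. 1: not needed (C2H3Cl(g) appears nowhere else).
eq. 2 reversed and × 2 (CH4(g) must end up as a reactant; scale by 2 for the 2 CH4(g)): contributes −2·x
eq. 3 as written (C2H5Cl(g) already on the product side): -26.8 kcal
eq. 4 reversed and × 3/2 (C2H6(g) must end up as a reactant; scale by 3/2 for the 3/2 C2H6(g)): (-3/2)·(-20.2) = +30.3 kcal
eq. 5 reversed (HCl(g) must end up as a reactant): +22.1 kcal
+61.4 = (-26.8) + (+30.3) + (+22.1) − 2·x
x = (+61.4 − (+25.6)) / (-2) = -17.9 kcal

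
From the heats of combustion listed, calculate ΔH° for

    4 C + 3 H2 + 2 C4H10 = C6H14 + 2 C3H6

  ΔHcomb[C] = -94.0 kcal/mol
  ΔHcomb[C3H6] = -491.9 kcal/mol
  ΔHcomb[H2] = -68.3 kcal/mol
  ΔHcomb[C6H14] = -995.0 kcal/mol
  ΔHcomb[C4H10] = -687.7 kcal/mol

ΔH° = 22.5 kcal/mol

With combustion enthalpies, reactants minus products:
= [4·(-94.0) + 3·(-68.3) + 2·(-687.7)] − [1·(-995.0) + 2·(-491.9)]
= 22.5 kcal/mol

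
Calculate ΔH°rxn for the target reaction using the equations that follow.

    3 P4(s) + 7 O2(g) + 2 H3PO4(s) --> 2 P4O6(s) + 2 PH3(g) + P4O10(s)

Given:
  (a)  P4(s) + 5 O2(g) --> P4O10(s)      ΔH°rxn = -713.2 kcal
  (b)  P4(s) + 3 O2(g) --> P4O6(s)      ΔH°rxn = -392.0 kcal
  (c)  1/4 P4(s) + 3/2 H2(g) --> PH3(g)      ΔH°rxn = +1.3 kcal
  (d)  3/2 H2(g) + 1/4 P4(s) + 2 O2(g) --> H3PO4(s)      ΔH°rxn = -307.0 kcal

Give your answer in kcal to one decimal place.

ΔH°rxn = -880.6 kcal

(a) as written: -713.2 kcal
(b) × 2: (2)·(-392.0) = -784.0 kcal
(c) × 2: (2)·(+1.3) = +2.6 kcal
(d) reversed and × 2: (-2)·(-307.0) = +614.0 kcal
By Hess's law, ΔH°rxn = (1)·(-713.2) + (2)·(-392.0) + (2)·(+1.3) + (-2)·(-307.0) = -880.6 kcal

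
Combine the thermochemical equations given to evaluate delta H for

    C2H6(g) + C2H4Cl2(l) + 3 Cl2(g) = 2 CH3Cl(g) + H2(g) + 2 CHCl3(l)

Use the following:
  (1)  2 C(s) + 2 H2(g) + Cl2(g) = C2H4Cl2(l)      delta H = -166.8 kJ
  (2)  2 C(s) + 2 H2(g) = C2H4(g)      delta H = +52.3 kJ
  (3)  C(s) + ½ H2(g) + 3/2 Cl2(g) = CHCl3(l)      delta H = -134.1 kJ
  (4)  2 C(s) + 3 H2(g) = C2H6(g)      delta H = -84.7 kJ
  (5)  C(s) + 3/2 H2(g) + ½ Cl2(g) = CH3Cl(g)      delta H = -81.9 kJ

(1) reversed (reverse to put C2H4Cl2(l) on the reactant side): +166.8 kJ
(2): not needed (C2H4(g) appears nowhere else).
(3) × 2 (scale by 2 for the 2 CHCl3(l)): (2)·(-134.1) = -268.2 kJ
(4) reversed (C2H6(g) must end up as a reactant): +84.7 kJ
(5) × 2 (×2 to match 2 CH3Cl(g) in the target): (2)·(-81.9) = -163.8 kJ
delta H = (-1)·(-166.8) + (2)·(-134.1) + (-1)·(-84.7) + (2)·(-81.9) = -180.5 kJ

delta H = -180.5 kJ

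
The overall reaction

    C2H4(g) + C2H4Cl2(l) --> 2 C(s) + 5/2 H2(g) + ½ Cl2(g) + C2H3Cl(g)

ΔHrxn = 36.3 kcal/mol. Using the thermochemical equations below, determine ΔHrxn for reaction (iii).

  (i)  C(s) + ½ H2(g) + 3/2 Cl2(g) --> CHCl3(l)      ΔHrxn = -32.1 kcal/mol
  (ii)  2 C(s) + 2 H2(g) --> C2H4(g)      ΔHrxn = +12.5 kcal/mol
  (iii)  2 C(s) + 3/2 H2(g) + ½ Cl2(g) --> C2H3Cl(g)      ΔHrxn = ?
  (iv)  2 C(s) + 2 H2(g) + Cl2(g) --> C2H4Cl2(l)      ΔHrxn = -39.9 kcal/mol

ΔHrxn = 8.9 kcal/mol

(i): not needed (CHCl3(l) appears nowhere else).
(ii) reversed (C2H4(g) must end up as a reactant): -12.5 kcal/mol
(iii) as written (C2H3Cl(g) already on the product side): contributes x
(iv) reversed (reverse to put C2H4Cl2(l) on the reactant side): +39.9 kcal/mol
+36.3 = (-12.5) + (+39.9) + x
x = (+36.3 − (+27.4)) / (1) = 8.9 kcal/mol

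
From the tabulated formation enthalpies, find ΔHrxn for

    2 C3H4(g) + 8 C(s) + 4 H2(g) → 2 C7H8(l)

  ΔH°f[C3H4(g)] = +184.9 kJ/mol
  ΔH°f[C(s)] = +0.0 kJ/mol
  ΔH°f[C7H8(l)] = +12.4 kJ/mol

ΔHrxn = -345.0 kJ/mol

Products: 2·(+12.4) = +24.8
Reactants: 2·(+184.9) + 8·(+0.0) + 4·(+0.0) = +369.8
ΔHrxn = (+24.8) − (+369.8) = -345.0 kJ/mol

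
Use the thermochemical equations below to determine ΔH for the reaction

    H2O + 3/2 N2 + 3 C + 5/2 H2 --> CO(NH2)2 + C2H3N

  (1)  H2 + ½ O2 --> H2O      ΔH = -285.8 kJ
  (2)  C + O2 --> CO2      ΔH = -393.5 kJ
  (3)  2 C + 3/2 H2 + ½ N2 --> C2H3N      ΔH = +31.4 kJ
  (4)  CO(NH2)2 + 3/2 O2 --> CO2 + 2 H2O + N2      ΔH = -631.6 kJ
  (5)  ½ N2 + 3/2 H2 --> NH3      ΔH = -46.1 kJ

ΔH = -16.3 kJ

(1) as written: -285.8 kJ
(2) as written: -393.5 kJ
(3) as written (C2H3N already on the product side): +31.4 kJ
(4) reversed (reverse to put CO(NH2)2 on the product side): +631.6 kJ
(5): not needed (NH3 appears nowhere else).
ΔH = (1)·(-285.8) + (1)·(-393.5) + (1)·(+31.4) + (-1)·(-631.6) = -16.3 kJ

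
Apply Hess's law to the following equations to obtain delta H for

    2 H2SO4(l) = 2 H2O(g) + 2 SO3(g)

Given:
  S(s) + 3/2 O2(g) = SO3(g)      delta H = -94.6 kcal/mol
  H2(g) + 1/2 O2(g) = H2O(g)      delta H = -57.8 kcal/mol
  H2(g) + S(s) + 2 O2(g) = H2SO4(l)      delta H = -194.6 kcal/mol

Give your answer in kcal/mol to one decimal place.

delta H = 84.4 kcal/mol

equation 1 × 2: (2)·(-94.6) = -189.2 kcal/mol
equation 2 × 2: (2)·(-57.8) = -115.6 kcal/mol
equation 3 reversed and × 2: (-2)·(-194.6) = +389.2 kcal/mol
By Hess's law, delta H = (2)·(-94.6) + (2)·(-57.8) + (-2)·(-194.6) = 84.4 kcal/mol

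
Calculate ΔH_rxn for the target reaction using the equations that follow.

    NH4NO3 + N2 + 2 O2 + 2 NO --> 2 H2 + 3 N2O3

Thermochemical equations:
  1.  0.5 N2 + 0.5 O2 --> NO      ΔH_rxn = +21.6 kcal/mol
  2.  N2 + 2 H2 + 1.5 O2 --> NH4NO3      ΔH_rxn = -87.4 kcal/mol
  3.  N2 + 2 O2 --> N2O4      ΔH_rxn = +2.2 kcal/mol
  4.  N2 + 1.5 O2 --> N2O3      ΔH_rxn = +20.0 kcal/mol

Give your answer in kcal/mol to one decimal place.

ΔH_rxn = 104.2 kcal/mol

eq. 1 reversed and × 2: (-2)·(+21.6) = -43.2 kcal/mol
eq. 2 reversed: +87.4 kcal/mol
eq. 3: not needed.
eq. 4 × 3: (3)·(+20.0) = +60.0 kcal/mol
Combining the equations, ΔH_rxn = (-43.2) + (+87.4) + (+60.0) = 104.2 kcal/mol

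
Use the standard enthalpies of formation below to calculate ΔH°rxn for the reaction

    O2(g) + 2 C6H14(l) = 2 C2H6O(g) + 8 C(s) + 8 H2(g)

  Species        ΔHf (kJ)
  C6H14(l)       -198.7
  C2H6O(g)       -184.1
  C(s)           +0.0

ΔH°rxn = 29.2 kJ

ΔH°rxn = Σ nΔHf°(products) − Σ nΔHf°(reactants).
Products: 2·(-184.1) + 8·(+0.0) + 8·(+0.0) = -368.2
Reactants: 1·(+0.0) + 2·(-198.7) = -397.4
ΔH°rxn = (-368.2) − (-397.4) = 29.2 kJ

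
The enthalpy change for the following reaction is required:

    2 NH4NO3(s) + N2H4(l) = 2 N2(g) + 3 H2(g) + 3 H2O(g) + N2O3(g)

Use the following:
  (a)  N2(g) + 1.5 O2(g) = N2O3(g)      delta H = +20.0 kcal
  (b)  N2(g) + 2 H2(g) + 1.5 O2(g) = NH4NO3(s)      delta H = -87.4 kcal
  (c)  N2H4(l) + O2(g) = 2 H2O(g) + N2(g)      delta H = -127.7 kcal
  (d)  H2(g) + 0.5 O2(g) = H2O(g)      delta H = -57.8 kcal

delta H = 9.3 kcal

(a) as written: +20.0 kcal
(b) reversed and × 2: (-2)·(-87.4) = +174.8 kcal
(c) as written: -127.7 kcal
(d) as written: -57.8 kcal
delta H = (+20.0) + (+174.8) + (-127.7) + (-57.8) = 9.3 kcal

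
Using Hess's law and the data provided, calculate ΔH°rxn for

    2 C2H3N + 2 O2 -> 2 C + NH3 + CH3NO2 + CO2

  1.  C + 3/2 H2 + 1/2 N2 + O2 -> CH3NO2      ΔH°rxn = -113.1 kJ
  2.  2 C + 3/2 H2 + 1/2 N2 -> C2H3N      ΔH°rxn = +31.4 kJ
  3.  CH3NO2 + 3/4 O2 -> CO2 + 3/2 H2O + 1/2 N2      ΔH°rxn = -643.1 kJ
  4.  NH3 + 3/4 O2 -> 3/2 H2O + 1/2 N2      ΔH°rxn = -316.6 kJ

ΔH°rxn = -615.5 kJ

eq. 1 × 2: (2)·(-113.1) = -226.2 kJ
eq. 2 reversed and × 2 (C2H3N must end up as a reactant; ×2 to match 2 C2H3N in the target): (-2)·(+31.4) = -62.8 kJ
eq. 3 as written (CO2 already on the product side): -643.1 kJ
eq. 4 reversed (reverse to put NH3 on the product side): +316.6 kJ
Since enthalpy is a state function, ΔH°rxn = (-226.2) + (-62.8) + (-643.1) + (+316.6) = -615.5 kJ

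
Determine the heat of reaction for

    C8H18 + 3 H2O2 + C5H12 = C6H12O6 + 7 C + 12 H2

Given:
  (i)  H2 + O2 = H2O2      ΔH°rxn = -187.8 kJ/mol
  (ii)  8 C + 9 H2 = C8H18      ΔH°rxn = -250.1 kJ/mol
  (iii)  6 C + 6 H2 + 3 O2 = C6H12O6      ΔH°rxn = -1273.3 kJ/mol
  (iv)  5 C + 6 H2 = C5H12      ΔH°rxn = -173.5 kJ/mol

ΔH°rxn = -286.3 kJ/mol

(i) reversed and × 3 (H2O2 must end up as a reactant; ×3 to match 3 H2O2 in the target): (-3)·(-187.8) = +563.4 kJ/mol
(ii) reversed (reverse to put C8H18 on the reactant side): +250.1 kJ/mol
(iii) as written (C6H12O6 already on the product side): -1273.3 kJ/mol
(iv) reversed (C5H12 must end up as a reactant): +173.5 kJ/mol
ΔH°rxn = (-3)·(-187.8) + (-1)·(-250.1) + (1)·(-1273.3) + (-1)·(-173.5) = -286.3 kJ/mol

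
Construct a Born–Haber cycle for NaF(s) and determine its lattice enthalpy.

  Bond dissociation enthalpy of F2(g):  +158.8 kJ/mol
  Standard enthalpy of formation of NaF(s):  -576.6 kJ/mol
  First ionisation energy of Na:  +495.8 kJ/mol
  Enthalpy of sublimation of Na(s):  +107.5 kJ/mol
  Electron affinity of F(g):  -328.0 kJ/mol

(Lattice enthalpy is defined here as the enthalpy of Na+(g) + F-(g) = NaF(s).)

ΔHf° = 1·ΔHsub + 1·(ΣIE) + 1/2·D(F2) + 1·EA + U
-576.6 = 1·(+107.5) + 1·(+495.8) + 1/2·(+158.8) + 1·(-328.0) + U
U = -576.6 − (+354.7) = -931.3 kJ/mol

U = -931.3 kJ/mol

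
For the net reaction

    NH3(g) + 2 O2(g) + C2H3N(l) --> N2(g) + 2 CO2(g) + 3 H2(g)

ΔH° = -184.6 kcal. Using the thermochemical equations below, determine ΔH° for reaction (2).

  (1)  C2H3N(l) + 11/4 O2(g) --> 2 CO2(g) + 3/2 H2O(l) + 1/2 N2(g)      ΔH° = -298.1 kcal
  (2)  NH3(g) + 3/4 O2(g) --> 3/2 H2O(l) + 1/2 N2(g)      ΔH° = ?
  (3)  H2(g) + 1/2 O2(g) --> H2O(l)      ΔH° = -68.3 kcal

(1) as written (C2H3N(l) already on the reactant side): -298.1 kcal
(2) as written (NH3(g) already on the reactant side): contributes x
(3) reversed and × 3 (reverse to put H2(g) on the product side; scale by 3 for the 3 H2(g)): (-3)·(-68.3) = +204.9 kcal
-184.6 = (-298.1) + (+204.9) + x
x = (-184.6 − (-93.2)) / (1) = -91.4 kcal

ΔH° = -91.4 kcal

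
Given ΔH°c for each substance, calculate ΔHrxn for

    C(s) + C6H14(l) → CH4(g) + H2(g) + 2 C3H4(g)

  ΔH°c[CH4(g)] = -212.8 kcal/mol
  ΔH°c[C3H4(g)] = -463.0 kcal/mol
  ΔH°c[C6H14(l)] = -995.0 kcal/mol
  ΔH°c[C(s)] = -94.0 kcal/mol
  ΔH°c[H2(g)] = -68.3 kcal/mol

ΔHrxn = 118.1 kcal/mol

With combustion enthalpies, reactants minus products:
= [1·(-94.0) + 1·(-995.0)] − [1·(-212.8) + 1·(-68.3) + 2·(-463.0)]
= 118.1 kcal/mol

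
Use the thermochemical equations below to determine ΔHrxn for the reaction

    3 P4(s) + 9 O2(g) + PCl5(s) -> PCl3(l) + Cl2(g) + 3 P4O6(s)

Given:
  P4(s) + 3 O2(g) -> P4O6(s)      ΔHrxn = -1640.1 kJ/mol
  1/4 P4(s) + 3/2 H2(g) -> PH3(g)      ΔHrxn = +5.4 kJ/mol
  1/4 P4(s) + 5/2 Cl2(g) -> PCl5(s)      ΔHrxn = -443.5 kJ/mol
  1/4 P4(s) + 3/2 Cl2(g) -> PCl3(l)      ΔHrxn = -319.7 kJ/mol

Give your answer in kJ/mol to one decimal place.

ΔHrxn = -4796.5 kJ/mol

equation 1 × 3 (×3 to match 3 P4O6(s) in the target): (3)·(-1640.1) = -4920.3 kJ/mol
equation 2: not needed (H2(g) appears nowhere else).
equation 3 reversed (PCl5(s) must end up as a reactant): +443.5 kJ/mol
equation 4 as written (PCl3(l) already on the product side): -319.7 kJ/mol
ΔHrxn = (3)·(-1640.1) + (-1)·(-443.5) + (1)·(-319.7) = -4796.5 kJ/mol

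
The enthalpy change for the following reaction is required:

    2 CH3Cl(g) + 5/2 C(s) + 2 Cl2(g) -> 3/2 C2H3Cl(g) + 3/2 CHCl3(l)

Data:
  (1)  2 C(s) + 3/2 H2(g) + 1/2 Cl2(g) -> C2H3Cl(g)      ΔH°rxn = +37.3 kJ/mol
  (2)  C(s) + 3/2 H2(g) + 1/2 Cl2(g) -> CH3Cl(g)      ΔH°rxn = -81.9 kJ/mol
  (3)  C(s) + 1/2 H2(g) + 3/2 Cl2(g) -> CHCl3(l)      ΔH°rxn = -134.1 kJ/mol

(1) × 3/2: (3/2)·(+37.3) = +55.95 kJ/mol
(2) reversed and × 2: (-2)·(-81.9) = +163.8 kJ/mol
(3) × 3/2: (3/2)·(-134.1) = -201.15 kJ/mol
Since enthalpy is a state function, ΔH°rxn = (+55.95) + (+163.8) + (-201.15) = 18.6 kJ/mol

ΔH°rxn = 18.6 kJ/mol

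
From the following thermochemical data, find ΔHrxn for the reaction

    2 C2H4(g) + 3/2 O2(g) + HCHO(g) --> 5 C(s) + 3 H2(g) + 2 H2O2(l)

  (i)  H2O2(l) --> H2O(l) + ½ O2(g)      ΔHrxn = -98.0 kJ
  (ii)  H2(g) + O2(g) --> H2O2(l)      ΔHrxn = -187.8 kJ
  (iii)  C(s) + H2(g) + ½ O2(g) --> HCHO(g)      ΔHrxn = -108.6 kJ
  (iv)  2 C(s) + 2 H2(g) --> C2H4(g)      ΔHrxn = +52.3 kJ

ΔHrxn = -371.6 kJ

(i): not needed (H2O(l) appears nowhere else).
(ii) × 2: (2)·(-187.8) = -375.6 kJ
(iii) reversed (reverse to put HCHO(g) on the reactant side): +108.6 kJ
(iv) reversed and × 2 (C2H4(g) must end up as a reactant; scale by 2 for the 2 C2H4(g)): (-2)·(+52.3) = -104.6 kJ
Since enthalpy is a state function, ΔHrxn = (-375.6) + (+108.6) + (-104.6) = -371.6 kJ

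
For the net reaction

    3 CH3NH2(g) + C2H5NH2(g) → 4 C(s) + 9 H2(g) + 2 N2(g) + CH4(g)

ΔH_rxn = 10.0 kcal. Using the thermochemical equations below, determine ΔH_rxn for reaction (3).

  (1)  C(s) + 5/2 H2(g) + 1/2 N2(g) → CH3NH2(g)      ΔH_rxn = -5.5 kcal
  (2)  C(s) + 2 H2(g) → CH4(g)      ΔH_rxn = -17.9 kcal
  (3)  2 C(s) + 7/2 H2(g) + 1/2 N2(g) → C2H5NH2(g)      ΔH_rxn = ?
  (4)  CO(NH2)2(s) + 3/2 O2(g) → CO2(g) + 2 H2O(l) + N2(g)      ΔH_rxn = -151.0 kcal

(1) reversed and × 3: (-3)·(-5.5) = +16.5 kcal
(2) as written: -17.9 kcal
(3) reversed: contributes −x
(4): not needed.
+10.0 = (+16.5) + (-17.9) − x
x = (+10.0 − (-1.4)) / (-1) = -11.4 kcal

ΔH_rxn = -11.4 kcal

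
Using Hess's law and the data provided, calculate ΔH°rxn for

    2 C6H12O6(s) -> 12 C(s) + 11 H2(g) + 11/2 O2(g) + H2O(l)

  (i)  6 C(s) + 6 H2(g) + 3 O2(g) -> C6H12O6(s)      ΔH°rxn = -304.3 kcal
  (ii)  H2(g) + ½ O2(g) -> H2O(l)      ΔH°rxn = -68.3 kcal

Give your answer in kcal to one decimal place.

ΔH°rxn = 540.3 kcal

(i) reversed and × 2 (reverse to put C6H12O6(s) on the reactant side; scale by 2 for the 2 C6H12O6(s)): (-2)·(-304.3) = +608.6 kcal
(ii) as written (H2O(l) already on the product side): -68.3 kcal
Combining the equations, ΔH°rxn = (-2)·(-304.3) + (1)·(-68.3) = 540.3 kcal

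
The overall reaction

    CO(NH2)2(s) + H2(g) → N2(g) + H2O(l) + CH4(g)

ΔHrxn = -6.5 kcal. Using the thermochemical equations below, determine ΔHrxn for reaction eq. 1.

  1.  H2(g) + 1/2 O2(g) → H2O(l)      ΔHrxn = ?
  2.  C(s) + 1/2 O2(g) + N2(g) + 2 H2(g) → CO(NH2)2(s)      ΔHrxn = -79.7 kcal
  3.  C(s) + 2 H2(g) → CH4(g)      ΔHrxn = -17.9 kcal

ΔHrxn = -68.3 kcal

eq. 1 as written (H2O(l) already on the product side): contributes x
eq. 2 reversed (reverse to put CO(NH2)2(s) on the reactant side): +79.7 kcal
eq. 3 as written (CH4(g) already on the product side): -17.9 kcal
-6.5 = (+79.7) + (-17.9) + x
x = (-6.5 − (+61.8)) / (1) = -68.3 kcal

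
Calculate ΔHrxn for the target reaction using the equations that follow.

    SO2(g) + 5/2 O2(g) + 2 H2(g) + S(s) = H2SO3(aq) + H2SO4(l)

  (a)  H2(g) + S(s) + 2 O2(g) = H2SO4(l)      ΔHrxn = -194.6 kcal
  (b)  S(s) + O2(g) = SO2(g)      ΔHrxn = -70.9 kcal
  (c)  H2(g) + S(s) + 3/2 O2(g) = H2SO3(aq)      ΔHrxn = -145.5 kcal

ΔHrxn = -269.2 kcal

(a) as written (H2SO4(l) already on the product side): -194.6 kcal
(b) reversed (reverse to put SO2(g) on the reactant side): +70.9 kcal
(c) as written (H2SO3(aq) already on the product side): -145.5 kcal
ΔHrxn = (1)·(-194.6) + (-1)·(-70.9) + (1)·(-145.5) = -269.2 kcal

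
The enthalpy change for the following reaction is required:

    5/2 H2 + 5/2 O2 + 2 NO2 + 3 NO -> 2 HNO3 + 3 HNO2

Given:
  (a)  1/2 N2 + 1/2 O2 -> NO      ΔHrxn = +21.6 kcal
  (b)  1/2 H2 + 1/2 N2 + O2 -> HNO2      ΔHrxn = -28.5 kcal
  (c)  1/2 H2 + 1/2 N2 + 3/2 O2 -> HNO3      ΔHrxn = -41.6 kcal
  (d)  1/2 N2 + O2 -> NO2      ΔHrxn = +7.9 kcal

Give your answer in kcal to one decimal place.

ΔHrxn = -249.3 kcal

(a) reversed and × 3: (-3)·(+21.6) = -64.8 kcal
(b) × 3: (3)·(-28.5) = -85.5 kcal
(c) × 2: (2)·(-41.6) = -83.2 kcal
(d) reversed and × 2: (-2)·(+7.9) = -15.8 kcal
ΔHrxn = (-3)·(+21.6) + (3)·(-28.5) + (2)·(-41.6) + (-2)·(+7.9) = -249.3 kcal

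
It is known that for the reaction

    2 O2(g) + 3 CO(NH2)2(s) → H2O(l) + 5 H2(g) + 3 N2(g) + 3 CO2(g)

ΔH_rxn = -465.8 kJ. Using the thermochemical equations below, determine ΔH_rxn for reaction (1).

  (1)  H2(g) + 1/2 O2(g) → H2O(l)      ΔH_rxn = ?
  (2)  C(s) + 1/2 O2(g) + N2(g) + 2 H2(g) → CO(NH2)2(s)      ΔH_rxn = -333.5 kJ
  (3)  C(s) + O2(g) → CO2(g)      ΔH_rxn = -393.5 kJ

(1) as written: contributes x
(2) reversed and × 3: (-3)·(-333.5) = +1000.5 kJ
(3) × 3: (3)·(-393.5) = -1180.5 kJ
-465.8 = (+1000.5) + (-1180.5) + x
x = (-465.8 − (-180.0)) / (1) = -285.8 kJ

ΔH_rxn = -285.8 kJ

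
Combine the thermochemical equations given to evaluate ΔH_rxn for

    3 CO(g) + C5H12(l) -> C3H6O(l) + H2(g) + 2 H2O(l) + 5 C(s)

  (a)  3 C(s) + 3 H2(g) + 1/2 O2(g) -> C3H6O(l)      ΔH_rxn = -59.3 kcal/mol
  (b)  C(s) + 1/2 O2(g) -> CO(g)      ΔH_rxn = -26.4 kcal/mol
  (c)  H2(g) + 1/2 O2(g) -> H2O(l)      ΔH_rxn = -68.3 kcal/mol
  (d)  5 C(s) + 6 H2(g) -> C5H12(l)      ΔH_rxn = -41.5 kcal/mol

ΔH_rxn = -75.2 kcal/mol

(a) as written: -59.3 kcal/mol
(b) reversed and × 3: (-3)·(-26.4) = +79.2 kcal/mol
(c) × 2: (2)·(-68.3) = -136.6 kcal/mol
(d) reversed: +41.5 kcal/mol
Summing the manipulated equations, ΔH_rxn = (-59.3) + (+79.2) + (-136.6) + (+41.5) = -75.2 kcal/mol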